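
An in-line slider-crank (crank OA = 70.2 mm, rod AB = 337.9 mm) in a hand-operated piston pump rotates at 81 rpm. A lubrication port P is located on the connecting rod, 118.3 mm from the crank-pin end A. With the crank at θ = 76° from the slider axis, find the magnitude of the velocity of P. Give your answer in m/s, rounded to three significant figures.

ω = 8.482 rad/s.  Crank-pin speed |V_A| = rω = 0.59546 m/s, perpendicular to OA.
Rod angle: sinφ = −(r/L) sinθ ⇒ φ = -11.630°; ω_rod = −rω cosθ/√(L²−r²sin²θ) = -0.43526 rad/s.
V_P = V_A + ω_rod × AP, with AP = 0.1183 m along the rod.
Components: V_Px = −rω sinθ − a·ω_rod·sinφ = -0.58815 m/s;  V_Py = rω cosθ + a·ω_rod·cosφ = +0.09362 m/s.
|V_P| = √(V_Px² + V_Py²) = 0.59555 m/s.

0.596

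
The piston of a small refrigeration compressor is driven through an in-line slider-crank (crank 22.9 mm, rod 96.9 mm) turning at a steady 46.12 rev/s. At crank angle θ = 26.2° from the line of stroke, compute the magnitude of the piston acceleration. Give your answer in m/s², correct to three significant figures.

ω = 2π·46.1 = 289.8 rad/s
x(θ) = r cosθ + √(L² − r² sin²θ); with ω constant, a = ω²·d²x/dθ².
d²x/dθ² = −r cosθ − r²(cos2θ)/√u − r⁴ sin²2θ/(4u^{3/2}),  u = L² − r² sin²θ = 0.00928739 m².
Substituting r = 0.0229 m, L = 0.0969 m, θ = 26.2°: d²x/dθ² = -0.023916 m.
a = ω²·d²x/dθ² = (289.8)²·(-0.023916) = -2008.3 m/s²;  |a| = 2008.3 m/s².

2010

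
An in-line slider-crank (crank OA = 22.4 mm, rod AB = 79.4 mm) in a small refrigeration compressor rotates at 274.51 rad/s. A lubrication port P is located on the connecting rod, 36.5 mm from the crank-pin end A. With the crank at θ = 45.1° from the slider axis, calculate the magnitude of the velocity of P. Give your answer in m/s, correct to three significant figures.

5.31

ω = 274.5 rad/s.  Crank-pin speed |V_A| = rω = 6.149 m/s, perpendicular to OA.
Rod angle: sinφ = −(r/L) sinθ ⇒ φ = -11.527°; ω_rod = −rω cosθ/√(L²−r²sin²θ) = -55.791 rad/s.
V_P = V_A + ω_rod × AP, with AP = 0.0365 m along the rod.
Components: V_Px = −rω sinθ − a·ω_rod·sinφ = -4.7625 m/s;  V_Py = rω cosθ + a·ω_rod·cosφ = +2.3451 m/s.
|V_P| = √(V_Px² + V_Py²) = 5.3086 m/s.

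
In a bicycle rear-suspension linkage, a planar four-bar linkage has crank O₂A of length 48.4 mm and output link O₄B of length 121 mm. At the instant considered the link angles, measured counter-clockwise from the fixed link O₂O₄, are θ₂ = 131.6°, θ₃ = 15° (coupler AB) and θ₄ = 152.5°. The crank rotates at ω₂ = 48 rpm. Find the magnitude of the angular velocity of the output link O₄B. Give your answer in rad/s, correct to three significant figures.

ω₂ = 5.027 rad/s (from 48 rpm).
Differentiating the loop-closure r₂e^{iθ₂}+r₃e^{iθ₃}=r₁+r₄e^{iθ₄} gives r₂ω₂e^{iθ₂}+r₃ω₃e^{iθ₃}=r₄ω₄e^{iθ₄}.
Eliminating the other unknown: ω₄ = r₂ω₂ sin(θ₂−θ₃) / [r₄ sin(θ₄−θ₃)].
Numerator sine = +0.89415; denominator sine = +0.67559.
Result = 0.0484·5.027·(+0.89415) / (0.121·(+0.67559)) = +2.6611 rad/s; magnitude 2.6611 rad/s.

2.66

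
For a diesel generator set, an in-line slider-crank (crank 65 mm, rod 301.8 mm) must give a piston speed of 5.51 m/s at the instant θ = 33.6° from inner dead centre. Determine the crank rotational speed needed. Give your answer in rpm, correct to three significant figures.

For an in-line slider-crank, |v_piston| = rω|sinθ|·[1 + r cosθ/√(L² − r² sin²θ)].
With r = 0.065 m, L = 0.3018 m, θ = 33.6°: the bracketed kinematic factor |dx/dθ| = 0.04247 m.
ω = v/|dx/dθ| = 5.51/0.04247 = 129.74 rad/s.
N = 60ω/(2π) = 1238.9 rpm.

1240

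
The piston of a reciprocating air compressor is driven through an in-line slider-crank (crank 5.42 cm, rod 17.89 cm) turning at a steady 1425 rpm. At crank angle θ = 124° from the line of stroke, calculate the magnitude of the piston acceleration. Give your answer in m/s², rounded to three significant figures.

808

ω = 2π·1425/60 = 149.2 rad/s
x(θ) = r cosθ + √(L² − r² sin²θ); with ω constant, a = ω²·d²x/dθ².
d²x/dθ² = −r cosθ − r²(cos2θ)/√u − r⁴ sin²2θ/(4u^{3/2}),  u = L² − r² sin²θ = 0.0299862 m².
Substituting r = 0.0542 m, L = 0.1789 m, θ = 124°: d²x/dθ² = +0.036306 m.
a = ω²·d²x/dθ² = (149.2)²·(+0.036306) = +808.47 m/s²;  |a| = 808.47 m/s².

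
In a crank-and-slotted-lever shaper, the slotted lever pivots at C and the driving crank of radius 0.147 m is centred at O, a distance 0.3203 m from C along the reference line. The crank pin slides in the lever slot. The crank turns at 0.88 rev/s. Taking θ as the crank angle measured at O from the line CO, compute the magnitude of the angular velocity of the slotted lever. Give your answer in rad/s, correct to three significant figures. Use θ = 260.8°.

0.713

ω = 5.529 rad/s (from 0.88 rev/s).
Crank pin A relative to C: A = (d + r cosθ, r sinθ); lever angle φ = atan2(r sinθ, d + r cosθ).
Differentiating tanφ: φ̇ = rω(d cosθ + r)/(d² + r² + 2dr cosθ).
d² + r² + 2dr cosθ = |CA|² = 0.109145 m²;  d cosθ + r = +0.09579 m.
|ω_lever| = |0.147·5.529·+0.09579| / 0.109145 = 0.71334 rad/s.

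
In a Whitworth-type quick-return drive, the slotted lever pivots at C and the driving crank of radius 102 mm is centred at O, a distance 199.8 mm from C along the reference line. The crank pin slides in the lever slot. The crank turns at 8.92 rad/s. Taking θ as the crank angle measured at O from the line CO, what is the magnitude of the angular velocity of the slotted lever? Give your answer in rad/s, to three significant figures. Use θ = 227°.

1.38

ω = 8.92 rad/s
Crank pin A relative to C: A = (d + r cosθ, r sinθ); lever angle φ = atan2(r sinθ, d + r cosθ).
Differentiating tanφ: φ̇ = rω(d cosθ + r)/(d² + r² + 2dr cosθ).
d² + r² + 2dr cosθ = |CA|² = 0.0225263 m²;  d cosθ + r = -0.034263 m.
|ω_lever| = |0.102·8.92·-0.034263| / 0.0225263 = 1.3839 rad/s.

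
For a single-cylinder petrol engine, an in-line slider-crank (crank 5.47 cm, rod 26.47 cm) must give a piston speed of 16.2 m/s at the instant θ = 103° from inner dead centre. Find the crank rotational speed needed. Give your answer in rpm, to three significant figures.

For an in-line slider-crank, |v_piston| = rω|sinθ|·[1 + r cosθ/√(L² − r² sin²θ)].
With r = 0.0547 m, L = 0.2647 m, θ = 103°: the bracketed kinematic factor |dx/dθ| = 0.050769 m.
ω = v/|dx/dθ| = 16.2/0.050769 = 319.09 rad/s.
N = 60ω/(2π) = 3047.1 rpm.

3050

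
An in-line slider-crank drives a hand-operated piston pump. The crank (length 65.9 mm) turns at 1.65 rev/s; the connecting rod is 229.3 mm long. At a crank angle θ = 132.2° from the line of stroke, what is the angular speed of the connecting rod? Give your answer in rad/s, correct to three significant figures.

2.05

ω = 10.37 rad/s (converted from 1.65 rev/s).
The rod makes angle φ with the slider axis where L sinφ = r sinθ; differentiating, L cosφ·φ̇ = r ω cosθ.
L cosφ = √(L² − r² sin²θ) = 0.22404 m.
|ω_rod| = r ω |cosθ| / √(L² − r² sin²θ) = 0.0659·10.37·0.67172/0.22404 = 2.0484 rad/s.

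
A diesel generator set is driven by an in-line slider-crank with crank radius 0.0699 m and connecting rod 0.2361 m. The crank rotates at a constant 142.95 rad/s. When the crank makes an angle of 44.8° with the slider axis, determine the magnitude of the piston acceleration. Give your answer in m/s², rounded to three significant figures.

1030

ω = 142.9 rad/s
x(θ) = r cosθ + √(L² − r² sin²θ); with ω constant, a = ω²·d²x/dθ².
d²x/dθ² = −r cosθ − r²(cos2θ)/√u − r⁴ sin²2θ/(4u^{3/2}),  u = L² − r² sin²θ = 0.0533173 m².
Substituting r = 0.0699 m, L = 0.2361 m, θ = 44.8°: d²x/dθ² = -0.050231 m.
a = ω²·d²x/dθ² = (142.9)²·(-0.050231) = -1026.5 m/s²;  |a| = 1026.5 m/s².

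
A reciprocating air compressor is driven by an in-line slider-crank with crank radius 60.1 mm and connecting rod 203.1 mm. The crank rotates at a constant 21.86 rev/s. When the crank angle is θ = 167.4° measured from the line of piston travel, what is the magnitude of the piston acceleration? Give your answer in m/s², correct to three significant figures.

801

ω = 2π·21.9 = 137.4 rad/s
x(θ) = r cosθ + √(L² − r² sin²θ); with ω constant, a = ω²·d²x/dθ².
d²x/dθ² = −r cosθ − r²(cos2θ)/√u − r⁴ sin²2θ/(4u^{3/2}),  u = L² − r² sin²θ = 0.0410777 m².
Substituting r = 0.0601 m, L = 0.2031 m, θ = 167.4°: d²x/dθ² = +0.042456 m.
a = ω²·d²x/dθ² = (137.4)²·(+0.042456) = +800.94 m/s²;  |a| = 800.94 m/s².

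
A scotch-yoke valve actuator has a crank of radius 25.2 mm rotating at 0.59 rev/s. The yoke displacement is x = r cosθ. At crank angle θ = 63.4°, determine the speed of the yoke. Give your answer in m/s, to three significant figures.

0.0835

ω = 3.707 rad/s (from 0.59 rev/s).
x = r cosθ ⇒ ẋ = −rω sinθ.
|v| = rω|sinθ| = 0.0252·3.707·|sin 63.4°| = 0.08353 m/s.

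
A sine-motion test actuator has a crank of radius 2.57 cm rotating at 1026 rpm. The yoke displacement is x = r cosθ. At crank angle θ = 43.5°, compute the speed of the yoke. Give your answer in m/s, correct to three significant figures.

ω = 107.4 rad/s (from 1026 rpm).
x = r cosθ ⇒ ẋ = −rω sinθ.
|v| = rω|sinθ| = 0.0257·107.4·|sin 43.5°| = 1.9007 m/s.

1.90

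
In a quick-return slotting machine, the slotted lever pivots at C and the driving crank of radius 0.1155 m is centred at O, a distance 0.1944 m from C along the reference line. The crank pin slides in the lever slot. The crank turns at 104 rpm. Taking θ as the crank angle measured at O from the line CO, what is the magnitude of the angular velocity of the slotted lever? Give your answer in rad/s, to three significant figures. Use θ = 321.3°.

3.90

ω = 10.89 rad/s (from 104 rpm).
Crank pin A relative to C: A = (d + r cosθ, r sinθ); lever angle φ = atan2(r sinθ, d + r cosθ).
Differentiating tanφ: φ̇ = rω(d cosθ + r)/(d² + r² + 2dr cosθ).
d² + r² + 2dr cosθ = |CA|² = 0.0861779 m²;  d cosθ + r = +0.26722 m.
|ω_lever| = |0.1155·10.89·+0.26722| / 0.0861779 = 3.9004 rad/s.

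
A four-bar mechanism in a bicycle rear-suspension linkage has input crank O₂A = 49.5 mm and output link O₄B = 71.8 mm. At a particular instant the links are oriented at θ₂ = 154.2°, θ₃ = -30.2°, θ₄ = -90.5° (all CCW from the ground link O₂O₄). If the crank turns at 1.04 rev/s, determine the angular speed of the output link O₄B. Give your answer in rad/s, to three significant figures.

0.398

ω₂ = 6.535 rad/s (from 1.04 rev/s).
Differentiating the loop-closure r₂e^{iθ₂}+r₃e^{iθ₃}=r₁+r₄e^{iθ₄} gives r₂ω₂e^{iθ₂}+r₃ω₃e^{iθ₃}=r₄ω₄e^{iθ₄}.
Eliminating the other unknown: ω₄ = r₂ω₂ sin(θ₂−θ₃) / [r₄ sin(θ₄−θ₃)].
Numerator sine = -0.07672; denominator sine = -0.86863.
Result = 0.0495·6.535·(-0.07672) / (0.0718·(-0.86863)) = +0.39789 rad/s; magnitude 0.39789 rad/s.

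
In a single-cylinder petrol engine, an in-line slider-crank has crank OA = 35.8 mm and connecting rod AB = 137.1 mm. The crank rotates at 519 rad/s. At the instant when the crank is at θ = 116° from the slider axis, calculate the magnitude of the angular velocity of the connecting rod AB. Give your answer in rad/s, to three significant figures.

ω = 519 rad/s
The rod makes angle φ with the slider axis where L sinφ = r sinθ; differentiating, L cosφ·φ̇ = r ω cosθ.
L cosφ = √(L² − r² sin²θ) = 0.13327 m.
|ω_rod| = r ω |cosθ| / √(L² − r² sin²θ) = 0.0358·519·0.43837/0.13327 = 61.116 rad/s.

61.1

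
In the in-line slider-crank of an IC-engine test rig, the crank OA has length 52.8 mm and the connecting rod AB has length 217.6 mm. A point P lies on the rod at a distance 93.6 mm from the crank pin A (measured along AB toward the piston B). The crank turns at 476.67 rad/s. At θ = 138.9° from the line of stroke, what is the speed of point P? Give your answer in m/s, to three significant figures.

ω = 476.7 rad/s.  Crank-pin speed |V_A| = rω = 25.168 m/s, perpendicular to OA.
Rod angle: sinφ = −(r/L) sinθ ⇒ φ = -9.178°; ω_rod = −rω cosθ/√(L²−r²sin²θ) = +88.29 rad/s.
V_P = V_A + ω_rod × AP, with AP = 0.0936 m along the rod.
Components: V_Px = −rω sinθ − a·ω_rod·sinφ = -15.227 m/s;  V_Py = rω cosθ + a·ω_rod·cosφ = -10.808 m/s.
|V_P| = √(V_Px² + V_Py²) = 18.672 m/s.

18.7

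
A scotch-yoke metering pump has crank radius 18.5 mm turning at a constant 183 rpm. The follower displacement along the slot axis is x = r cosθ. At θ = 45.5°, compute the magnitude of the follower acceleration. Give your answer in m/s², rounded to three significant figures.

ω = 19.16 rad/s (from 183 rpm).
x = r cosθ ⇒ ẍ = −rω² cosθ (ω constant).
|a| = rω²|cosθ| = 0.0185·(19.16)²·|cos 45.5°| = 4.762 m/s².

4.76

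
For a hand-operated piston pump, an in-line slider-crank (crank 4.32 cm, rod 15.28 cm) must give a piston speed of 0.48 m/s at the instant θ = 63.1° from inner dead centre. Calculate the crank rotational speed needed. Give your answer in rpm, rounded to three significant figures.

105

For an in-line slider-crank, |v_piston| = rω|sinθ|·[1 + r cosθ/√(L² − r² sin²θ)].
With r = 0.0432 m, L = 0.1528 m, θ = 63.1°: the bracketed kinematic factor |dx/dθ| = 0.043618 m.
ω = v/|dx/dθ| = 0.48/0.043618 = 11.005 rad/s.
N = 60ω/(2π) = 105.09 rpm.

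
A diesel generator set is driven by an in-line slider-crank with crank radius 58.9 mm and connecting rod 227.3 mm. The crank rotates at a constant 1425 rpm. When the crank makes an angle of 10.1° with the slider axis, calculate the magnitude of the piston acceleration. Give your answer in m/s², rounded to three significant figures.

1610

ω = 2π·1425/60 = 149.2 rad/s
x(θ) = r cosθ + √(L² − r² sin²θ); with ω constant, a = ω²·d²x/dθ².
d²x/dθ² = −r cosθ − r²(cos2θ)/√u − r⁴ sin²2θ/(4u^{3/2}),  u = L² − r² sin²θ = 0.0515586 m².
Substituting r = 0.0589 m, L = 0.2273 m, θ = 10.1°: d²x/dθ² = -0.072357 m.
a = ω²·d²x/dθ² = (149.2)²·(-0.072357) = -1611.3 m/s²;  |a| = 1611.3 m/s².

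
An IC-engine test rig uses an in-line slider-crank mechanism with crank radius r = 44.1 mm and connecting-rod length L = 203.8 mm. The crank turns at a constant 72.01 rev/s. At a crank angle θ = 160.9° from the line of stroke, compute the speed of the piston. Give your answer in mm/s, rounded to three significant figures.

5190

ω = 2π·72 = 452.5 rad/s
For an in-line slider-crank, x = r cosθ + √(L² − r² sin²θ), so v = −rω sinθ·[1 + r cosθ/√(L² − r² sin²θ)].
With r = 0.0441 m, L = 0.2038 m, θ = 160.9°: √(L² − r² sin²θ) = 0.20329 m.
v = −0.0441·452.5·0.32722·[1 + 0.0441·-0.94495/0.20329] = -5.1906 m/s.
|v| = 5.1906 m/s = 5190.6 mm/s.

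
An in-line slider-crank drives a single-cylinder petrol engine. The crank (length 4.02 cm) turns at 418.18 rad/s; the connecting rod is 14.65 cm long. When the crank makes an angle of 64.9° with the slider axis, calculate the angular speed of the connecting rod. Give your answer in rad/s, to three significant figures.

ω = 418.2 rad/s
The rod makes angle φ with the slider axis where L sinφ = r sinθ; differentiating, L cosφ·φ̇ = r ω cosθ.
L cosφ = √(L² − r² sin²θ) = 0.1419 m.
|ω_rod| = r ω |cosθ| / √(L² − r² sin²θ) = 0.0402·418.2·0.42420/0.1419 = 50.253 rad/s.

50.3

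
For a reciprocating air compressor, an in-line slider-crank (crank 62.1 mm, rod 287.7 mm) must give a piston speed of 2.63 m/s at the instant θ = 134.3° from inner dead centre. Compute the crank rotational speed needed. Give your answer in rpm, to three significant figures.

For an in-line slider-crank, |v_piston| = rω|sinθ|·[1 + r cosθ/√(L² − r² sin²θ)].
With r = 0.0621 m, L = 0.2877 m, θ = 134.3°: the bracketed kinematic factor |dx/dθ| = 0.037663 m.
ω = v/|dx/dθ| = 2.63/0.037663 = 69.83 rad/s.
N = 60ω/(2π) = 666.83 rpm.

667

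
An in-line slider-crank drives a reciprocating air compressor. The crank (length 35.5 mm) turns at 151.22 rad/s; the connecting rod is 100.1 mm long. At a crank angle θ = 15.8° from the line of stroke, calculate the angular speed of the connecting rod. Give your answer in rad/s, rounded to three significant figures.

ω = 151.2 rad/s
The rod makes angle φ with the slider axis where L sinφ = r sinθ; differentiating, L cosφ·φ̇ = r ω cosθ.
L cosφ = √(L² − r² sin²θ) = 0.099632 m.
|ω_rod| = r ω |cosθ| / √(L² − r² sin²θ) = 0.0355·151.2·0.96222/0.099632 = 51.846 rad/s.

51.8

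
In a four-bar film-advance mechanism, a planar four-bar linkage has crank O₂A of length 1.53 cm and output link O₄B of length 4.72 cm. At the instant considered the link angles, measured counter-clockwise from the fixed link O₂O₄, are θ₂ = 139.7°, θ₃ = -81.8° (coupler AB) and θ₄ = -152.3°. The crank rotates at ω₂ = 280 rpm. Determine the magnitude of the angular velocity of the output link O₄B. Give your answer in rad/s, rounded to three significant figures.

6.68

ω₂ = 29.32 rad/s (from 280 rpm).
Differentiating the loop-closure r₂e^{iθ₂}+r₃e^{iθ₃}=r₁+r₄e^{iθ₄} gives r₂ω₂e^{iθ₂}+r₃ω₃e^{iθ₃}=r₄ω₄e^{iθ₄}.
Eliminating the other unknown: ω₄ = r₂ω₂ sin(θ₂−θ₃) / [r₄ sin(θ₄−θ₃)].
Numerator sine = -0.66262; denominator sine = -0.94264.
Result = 0.0153·29.32·(-0.66262) / (0.0472·(-0.94264)) = +6.6812 rad/s; magnitude 6.6812 rad/s.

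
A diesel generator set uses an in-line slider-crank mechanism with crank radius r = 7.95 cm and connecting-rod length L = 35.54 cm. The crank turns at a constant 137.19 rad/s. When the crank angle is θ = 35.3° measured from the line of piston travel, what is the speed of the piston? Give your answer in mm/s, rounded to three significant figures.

7460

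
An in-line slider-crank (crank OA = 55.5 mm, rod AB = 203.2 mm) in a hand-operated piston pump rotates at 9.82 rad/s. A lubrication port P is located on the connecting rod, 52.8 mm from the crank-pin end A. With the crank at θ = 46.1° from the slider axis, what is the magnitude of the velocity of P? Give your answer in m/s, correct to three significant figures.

0.498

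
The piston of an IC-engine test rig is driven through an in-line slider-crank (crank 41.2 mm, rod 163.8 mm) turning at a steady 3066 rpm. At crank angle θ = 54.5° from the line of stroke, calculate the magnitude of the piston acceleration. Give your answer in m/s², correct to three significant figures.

ω = 2π·3066/60 = 321.1 rad/s
x(θ) = r cosθ + √(L² − r² sin²θ); with ω constant, a = ω²·d²x/dθ².
d²x/dθ² = −r cosθ − r²(cos2θ)/√u − r⁴ sin²2θ/(4u^{3/2}),  u = L² − r² sin²θ = 0.0257054 m².
Substituting r = 0.0412 m, L = 0.1638 m, θ = 54.5°: d²x/dθ² = -0.020634 m.
a = ω²·d²x/dθ² = (321.1)²·(-0.020634) = -2127.1 m/s²;  |a| = 2127.1 m/s².

2130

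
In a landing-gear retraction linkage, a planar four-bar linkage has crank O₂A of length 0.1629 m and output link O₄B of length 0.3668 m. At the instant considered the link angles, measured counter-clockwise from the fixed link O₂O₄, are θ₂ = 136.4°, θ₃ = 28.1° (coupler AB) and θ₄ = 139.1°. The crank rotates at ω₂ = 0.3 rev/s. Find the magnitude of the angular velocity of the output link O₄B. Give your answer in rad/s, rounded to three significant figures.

ω₂ = 1.885 rad/s (from 0.3 rev/s).
Differentiating the loop-closure r₂e^{iθ₂}+r₃e^{iθ₃}=r₁+r₄e^{iθ₄} gives r₂ω₂e^{iθ₂}+r₃ω₃e^{iθ₃}=r₄ω₄e^{iθ₄}.
Eliminating the other unknown: ω₄ = r₂ω₂ sin(θ₂−θ₃) / [r₄ sin(θ₄−θ₃)].
Numerator sine = +0.94943; denominator sine = +0.93358.
Result = 0.1629·1.885·(+0.94943) / (0.3668·(+0.93358)) = +0.85134 rad/s; magnitude 0.85134 rad/s.

0.851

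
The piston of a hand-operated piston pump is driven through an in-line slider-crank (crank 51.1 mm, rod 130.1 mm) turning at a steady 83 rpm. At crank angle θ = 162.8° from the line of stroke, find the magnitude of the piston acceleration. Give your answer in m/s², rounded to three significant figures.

ω = 2π·83/60 = 8.692 rad/s
x(θ) = r cosθ + √(L² − r² sin²θ); with ω constant, a = ω²·d²x/dθ².
d²x/dθ² = −r cosθ − r²(cos2θ)/√u − r⁴ sin²2θ/(4u^{3/2}),  u = L² − r² sin²θ = 0.0166977 m².
Substituting r = 0.0511 m, L = 0.1301 m, θ = 162.8°: d²x/dθ² = +0.031889 m.
a = ω²·d²x/dθ² = (8.692)²·(+0.031889) = +2.4091 m/s²;  |a| = 2.4091 m/s².

2.41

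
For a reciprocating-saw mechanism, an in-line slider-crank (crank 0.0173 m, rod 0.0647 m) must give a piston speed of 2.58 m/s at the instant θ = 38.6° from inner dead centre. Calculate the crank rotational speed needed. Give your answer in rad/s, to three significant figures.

197

For an in-line slider-crank, |v_piston| = rω|sinθ|·[1 + r cosθ/√(L² − r² sin²θ)].
With r = 0.0173 m, L = 0.0647 m, θ = 38.6°: the bracketed kinematic factor |dx/dθ| = 0.013081 m.
ω = v/|dx/dθ| = 2.58/0.013081 = 197.24 rad/s.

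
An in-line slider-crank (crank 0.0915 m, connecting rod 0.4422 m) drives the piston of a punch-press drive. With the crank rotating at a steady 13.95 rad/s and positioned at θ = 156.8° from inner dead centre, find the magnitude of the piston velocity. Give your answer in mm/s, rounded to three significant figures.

ω = 13.95 rad/s
For an in-line slider-crank, x = r cosθ + √(L² − r² sin²θ), so v = −rω sinθ·[1 + r cosθ/√(L² − r² sin²θ)].
With r = 0.0915 m, L = 0.4422 m, θ = 156.8°: √(L² − r² sin²θ) = 0.44073 m.
v = −0.0915·13.95·0.39394·[1 + 0.0915·-0.91914/0.44073] = -0.40688 m/s.
|v| = 0.40688 m/s = 406.88 mm/s.

407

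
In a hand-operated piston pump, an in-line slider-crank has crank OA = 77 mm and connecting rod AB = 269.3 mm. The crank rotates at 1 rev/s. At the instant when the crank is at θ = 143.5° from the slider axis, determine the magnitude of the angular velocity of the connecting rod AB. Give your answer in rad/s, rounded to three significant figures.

1.47

ω = 6.283 rad/s (converted from 1 rev/s).
The rod makes angle φ with the slider axis where L sinφ = r sinθ; differentiating, L cosφ·φ̇ = r ω cosθ.
L cosφ = √(L² − r² sin²θ) = 0.26538 m.
|ω_rod| = r ω |cosθ| / √(L² − r² sin²θ) = 0.077·6.283·0.80386/0.26538 = 1.4655 rad/s.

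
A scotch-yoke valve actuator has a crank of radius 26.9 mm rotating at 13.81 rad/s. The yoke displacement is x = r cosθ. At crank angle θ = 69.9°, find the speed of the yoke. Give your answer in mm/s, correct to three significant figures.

349

ω = 13.81 rad/s
x = r cosθ ⇒ ẋ = −rω sinθ.
|v| = rω|sinθ| = 0.0269·13.81·|sin 69.9°| = 0.34886 m/s = 348.86 mm/s.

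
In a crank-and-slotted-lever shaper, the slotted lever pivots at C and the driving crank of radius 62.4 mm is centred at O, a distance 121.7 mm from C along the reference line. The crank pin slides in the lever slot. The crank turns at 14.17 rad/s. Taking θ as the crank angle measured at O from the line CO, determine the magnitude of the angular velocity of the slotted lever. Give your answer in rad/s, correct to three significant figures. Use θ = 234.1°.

ω = 14.17 rad/s
Crank pin A relative to C: A = (d + r cosθ, r sinθ); lever angle φ = atan2(r sinθ, d + r cosθ).
Differentiating tanφ: φ̇ = rω(d cosθ + r)/(d² + r² + 2dr cosθ).
d² + r² + 2dr cosθ = |CA|² = 0.00979873 m²;  d cosθ + r = -0.0089615 m.
|ω_lever| = |0.0624·14.17·-0.0089615| / 0.00979873 = 0.80866 rad/s.

0.809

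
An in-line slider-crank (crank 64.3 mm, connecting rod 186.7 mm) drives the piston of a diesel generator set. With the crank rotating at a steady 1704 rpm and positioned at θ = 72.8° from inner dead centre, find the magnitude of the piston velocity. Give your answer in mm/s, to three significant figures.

ω = 2π·1704/60 = 178.4 rad/s
For an in-line slider-crank, x = r cosθ + √(L² − r² sin²θ), so v = −rω sinθ·[1 + r cosθ/√(L² − r² sin²θ)].
With r = 0.0643 m, L = 0.1867 m, θ = 72.8°: √(L² − r² sin²θ) = 0.17631 m.
v = −0.0643·178.4·0.95528·[1 + 0.0643·0.29571/0.17631] = -12.143 m/s.
|v| = 12.143 m/s = 12143 mm/s.

12100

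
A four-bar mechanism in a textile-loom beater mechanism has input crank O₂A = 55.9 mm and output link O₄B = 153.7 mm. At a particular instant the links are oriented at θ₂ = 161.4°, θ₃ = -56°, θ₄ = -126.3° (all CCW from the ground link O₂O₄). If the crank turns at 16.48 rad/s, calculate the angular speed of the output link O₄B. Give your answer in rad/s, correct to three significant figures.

ω₂ = 16.48 rad/s
Differentiating the loop-closure r₂e^{iθ₂}+r₃e^{iθ₃}=r₁+r₄e^{iθ₄} gives r₂ω₂e^{iθ₂}+r₃ω₃e^{iθ₃}=r₄ω₄e^{iθ₄}.
Eliminating the other unknown: ω₄ = r₂ω₂ sin(θ₂−θ₃) / [r₄ sin(θ₄−θ₃)].
Numerator sine = -0.60738; denominator sine = -0.94147.
Result = 0.0559·16.48·(-0.60738) / (0.1537·(-0.94147)) = +3.8667 rad/s; magnitude 3.8667 rad/s.

3.87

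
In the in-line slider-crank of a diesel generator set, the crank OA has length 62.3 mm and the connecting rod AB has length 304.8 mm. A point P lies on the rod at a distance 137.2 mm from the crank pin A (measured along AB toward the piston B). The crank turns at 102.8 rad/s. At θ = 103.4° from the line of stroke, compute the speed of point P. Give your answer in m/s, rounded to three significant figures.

6.15

ω = 102.8 rad/s.  Crank-pin speed |V_A| = rω = 6.4044 m/s, perpendicular to OA.
Rod angle: sinφ = −(r/L) sinθ ⇒ φ = -11.469°; ω_rod = −rω cosθ/√(L²−r²sin²θ) = +4.9687 rad/s.
V_P = V_A + ω_rod × AP, with AP = 0.1372 m along the rod.
Components: V_Px = −rω sinθ − a·ω_rod·sinφ = -6.0945 m/s;  V_Py = rω cosθ + a·ω_rod·cosφ = -0.81612 m/s.
|V_P| = √(V_Px² + V_Py²) = 6.1489 m/s.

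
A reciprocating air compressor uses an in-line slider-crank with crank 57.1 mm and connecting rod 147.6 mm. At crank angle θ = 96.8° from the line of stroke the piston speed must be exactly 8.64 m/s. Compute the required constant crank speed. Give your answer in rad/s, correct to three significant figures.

160

For an in-line slider-crank, |v_piston| = rω|sinθ|·[1 + r cosθ/√(L² − r² sin²θ)].
With r = 0.0571 m, L = 0.1476 m, θ = 96.8°: the bracketed kinematic factor |dx/dθ| = 0.053885 m.
ω = v/|dx/dθ| = 8.64/0.053885 = 160.34 rad/s.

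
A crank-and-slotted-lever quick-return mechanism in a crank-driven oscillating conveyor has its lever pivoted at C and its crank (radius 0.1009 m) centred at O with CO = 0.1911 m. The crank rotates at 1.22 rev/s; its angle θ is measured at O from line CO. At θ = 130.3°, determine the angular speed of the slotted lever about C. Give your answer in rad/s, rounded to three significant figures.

ω = 7.665 rad/s (from 1.22 rev/s).
Crank pin A relative to C: A = (d + r cosθ, r sinθ); lever angle φ = atan2(r sinθ, d + r cosθ).
Differentiating tanφ: φ̇ = rω(d cosθ + r)/(d² + r² + 2dr cosθ).
d² + r² + 2dr cosθ = |CA|² = 0.0217572 m²;  d cosθ + r = -0.022702 m.
|ω_lever| = |0.1009·7.665·-0.022702| / 0.0217572 = 0.80702 rad/s.

0.807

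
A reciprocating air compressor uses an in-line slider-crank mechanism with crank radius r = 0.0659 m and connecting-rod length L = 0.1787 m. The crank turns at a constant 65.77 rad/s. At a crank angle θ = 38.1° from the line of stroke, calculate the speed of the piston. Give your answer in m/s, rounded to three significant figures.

3.47

ω = 65.77 rad/s
For an in-line slider-crank, x = r cosθ + √(L² − r² sin²θ), so v = −rω sinθ·[1 + r cosθ/√(L² − r² sin²θ)].
With r = 0.0659 m, L = 0.1787 m, θ = 38.1°: √(L² − r² sin²θ) = 0.17401 m.
v = −0.0659·65.77·0.61704·[1 + 0.0659·0.78694/0.17401] = -3.4714 m/s.
|v| = 3.4714 m/s.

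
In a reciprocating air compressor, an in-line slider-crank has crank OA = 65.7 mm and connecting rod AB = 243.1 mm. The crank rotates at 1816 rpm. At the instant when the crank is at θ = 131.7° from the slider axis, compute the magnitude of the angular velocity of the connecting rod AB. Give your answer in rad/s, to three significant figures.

34.9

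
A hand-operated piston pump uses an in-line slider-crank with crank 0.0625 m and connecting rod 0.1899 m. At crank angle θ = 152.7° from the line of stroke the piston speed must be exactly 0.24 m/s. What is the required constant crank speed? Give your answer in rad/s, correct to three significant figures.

For an in-line slider-crank, |v_piston| = rω|sinθ|·[1 + r cosθ/√(L² − r² sin²θ)].
With r = 0.0625 m, L = 0.1899 m, θ = 152.7°: the bracketed kinematic factor |dx/dθ| = 0.020185 m.
ω = v/|dx/dθ| = 0.24/0.020185 = 11.89 rad/s.

11.9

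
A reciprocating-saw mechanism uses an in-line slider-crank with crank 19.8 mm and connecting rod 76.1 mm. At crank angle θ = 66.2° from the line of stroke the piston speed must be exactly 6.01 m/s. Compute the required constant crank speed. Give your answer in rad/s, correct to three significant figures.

For an in-line slider-crank, |v_piston| = rω|sinθ|·[1 + r cosθ/√(L² − r² sin²θ)].
With r = 0.0198 m, L = 0.0761 m, θ = 66.2°: the bracketed kinematic factor |dx/dθ| = 0.020075 m.
ω = v/|dx/dθ| = 6.01/0.020075 = 299.38 rad/s.

299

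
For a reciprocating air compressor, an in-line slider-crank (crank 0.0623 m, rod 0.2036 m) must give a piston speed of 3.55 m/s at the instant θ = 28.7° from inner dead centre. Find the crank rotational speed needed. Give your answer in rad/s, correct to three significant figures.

93.3

For an in-line slider-crank, |v_piston| = rω|sinθ|·[1 + r cosθ/√(L² − r² sin²θ)].
With r = 0.0623 m, L = 0.2036 m, θ = 28.7°: the bracketed kinematic factor |dx/dθ| = 0.038036 m.
ω = v/|dx/dθ| = 3.55/0.038036 = 93.333 rad/s.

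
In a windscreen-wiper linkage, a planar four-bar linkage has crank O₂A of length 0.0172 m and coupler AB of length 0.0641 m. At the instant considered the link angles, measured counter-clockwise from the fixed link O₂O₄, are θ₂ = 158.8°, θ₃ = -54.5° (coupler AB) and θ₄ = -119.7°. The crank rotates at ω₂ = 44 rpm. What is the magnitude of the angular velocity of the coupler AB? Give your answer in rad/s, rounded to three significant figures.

ω₂ = 4.608 rad/s (from 44 rpm).
Differentiating the loop-closure r₂e^{iθ₂}+r₃e^{iθ₃}=r₁+r₄e^{iθ₄} gives r₂ω₂e^{iθ₂}+r₃ω₃e^{iθ₃}=r₄ω₄e^{iθ₄}.
Eliminating the other unknown: ω₃ = r₂ω₂ sin(θ₄−θ₂) / [r₃ sin(θ₃−θ₄)].
Numerator sine = +0.98902; denominator sine = +0.90778.
Result = 0.0172·4.608·(+0.98902) / (0.0641·(+0.90778)) = +1.347 rad/s; magnitude 1.347 rad/s.

1.35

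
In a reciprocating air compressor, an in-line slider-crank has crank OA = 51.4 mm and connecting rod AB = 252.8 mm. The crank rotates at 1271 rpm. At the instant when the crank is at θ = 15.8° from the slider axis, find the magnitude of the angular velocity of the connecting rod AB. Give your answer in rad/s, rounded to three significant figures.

26.1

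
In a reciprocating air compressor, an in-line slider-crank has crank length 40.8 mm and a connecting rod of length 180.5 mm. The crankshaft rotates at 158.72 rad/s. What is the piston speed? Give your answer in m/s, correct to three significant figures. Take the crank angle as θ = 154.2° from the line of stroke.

2.24

ω = 158.7 rad/s
For an in-line slider-crank, x = r cosθ + √(L² − r² sin²θ), so v = −rω sinθ·[1 + r cosθ/√(L² − r² sin²θ)].
With r = 0.0408 m, L = 0.1805 m, θ = 154.2°: √(L² − r² sin²θ) = 0.17962 m.
v = −0.0408·158.7·0.43523·[1 + 0.0408·-0.90032/0.17962] = -2.2421 m/s.
|v| = 2.2421 m/s.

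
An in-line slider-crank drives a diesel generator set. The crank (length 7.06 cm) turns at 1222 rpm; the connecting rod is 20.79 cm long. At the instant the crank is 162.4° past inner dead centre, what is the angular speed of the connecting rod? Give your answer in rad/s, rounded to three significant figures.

41.6

ω = 128 rad/s (converted from 1222 rpm).
The rod makes angle φ with the slider axis where L sinφ = r sinθ; differentiating, L cosφ·φ̇ = r ω cosθ.
L cosφ = √(L² − r² sin²θ) = 0.2068 m.
|ω_rod| = r ω |cosθ| / √(L² − r² sin²θ) = 0.0706·128·0.95319/0.2068 = 41.642 rad/s.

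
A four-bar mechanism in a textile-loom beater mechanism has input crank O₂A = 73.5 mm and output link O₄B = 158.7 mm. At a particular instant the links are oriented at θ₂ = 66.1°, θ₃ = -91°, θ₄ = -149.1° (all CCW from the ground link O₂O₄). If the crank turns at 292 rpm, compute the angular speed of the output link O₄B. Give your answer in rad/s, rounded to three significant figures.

6.49

ω₂ = 30.58 rad/s (from 292 rpm).
Differentiating the loop-closure r₂e^{iθ₂}+r₃e^{iθ₃}=r₁+r₄e^{iθ₄} gives r₂ω₂e^{iθ₂}+r₃ω₃e^{iθ₃}=r₄ω₄e^{iθ₄}.
Eliminating the other unknown: ω₄ = r₂ω₂ sin(θ₂−θ₃) / [r₄ sin(θ₄−θ₃)].
Numerator sine = +0.38912; denominator sine = -0.84897.
Result = 0.0735·30.58·(+0.38912) / (0.1587·(-0.84897)) = -6.4911 rad/s; magnitude 6.4911 rad/s.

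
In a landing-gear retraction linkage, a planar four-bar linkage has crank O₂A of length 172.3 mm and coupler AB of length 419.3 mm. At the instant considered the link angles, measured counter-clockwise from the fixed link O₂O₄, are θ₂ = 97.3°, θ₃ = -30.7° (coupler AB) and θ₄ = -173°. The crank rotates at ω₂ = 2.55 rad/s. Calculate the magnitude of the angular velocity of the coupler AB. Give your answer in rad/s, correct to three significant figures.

ω₂ = 2.55 rad/s
Differentiating the loop-closure r₂e^{iθ₂}+r₃e^{iθ₃}=r₁+r₄e^{iθ₄} gives r₂ω₂e^{iθ₂}+r₃ω₃e^{iθ₃}=r₄ω₄e^{iθ₄}.
Eliminating the other unknown: ω₃ = r₂ω₂ sin(θ₄−θ₂) / [r₃ sin(θ₃−θ₄)].
Numerator sine = +0.99999; denominator sine = +0.61153.
Result = 0.1723·2.55·(+0.99999) / (0.4193·(+0.61153)) = +1.7135 rad/s; magnitude 1.7135 rad/s.

1.71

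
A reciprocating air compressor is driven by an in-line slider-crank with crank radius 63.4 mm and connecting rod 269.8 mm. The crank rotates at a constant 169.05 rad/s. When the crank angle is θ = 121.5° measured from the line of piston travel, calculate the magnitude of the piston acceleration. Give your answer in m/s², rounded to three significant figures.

1140

ω = 169.1 rad/s
x(θ) = r cosθ + √(L² − r² sin²θ); with ω constant, a = ω²·d²x/dθ².
d²x/dθ² = −r cosθ − r²(cos2θ)/√u − r⁴ sin²2θ/(4u^{3/2}),  u = L² − r² sin²θ = 0.0698698 m².
Substituting r = 0.0634 m, L = 0.2698 m, θ = 121.5°: d²x/dθ² = +0.039856 m.
a = ω²·d²x/dθ² = (169.1)²·(+0.039856) = +1139 m/s²;  |a| = 1139 m/s².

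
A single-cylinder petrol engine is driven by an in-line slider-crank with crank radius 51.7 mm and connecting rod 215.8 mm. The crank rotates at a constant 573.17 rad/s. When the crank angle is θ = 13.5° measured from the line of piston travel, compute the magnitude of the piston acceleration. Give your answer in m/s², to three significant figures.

ω = 573.2 rad/s
x(θ) = r cosθ + √(L² − r² sin²θ); with ω constant, a = ω²·d²x/dθ².
d²x/dθ² = −r cosθ − r²(cos2θ)/√u − r⁴ sin²2θ/(4u^{3/2}),  u = L² − r² sin²θ = 0.046424 m².
Substituting r = 0.0517 m, L = 0.2158 m, θ = 13.5°: d²x/dθ² = -0.061362 m.
a = ω²·d²x/dθ² = (573.2)²·(-0.061362) = -20159 m/s²;  |a| = 20159 m/s².

20200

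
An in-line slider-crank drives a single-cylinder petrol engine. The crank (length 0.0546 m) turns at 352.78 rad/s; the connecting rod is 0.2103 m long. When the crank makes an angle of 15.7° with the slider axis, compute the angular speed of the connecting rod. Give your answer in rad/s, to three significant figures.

88.4

ω = 352.8 rad/s
The rod makes angle φ with the slider axis where L sinφ = r sinθ; differentiating, L cosφ·φ̇ = r ω cosθ.
L cosφ = √(L² − r² sin²θ) = 0.20978 m.
|ω_rod| = r ω |cosθ| / √(L² − r² sin²θ) = 0.0546·352.8·0.96269/0.20978 = 88.393 rad/s.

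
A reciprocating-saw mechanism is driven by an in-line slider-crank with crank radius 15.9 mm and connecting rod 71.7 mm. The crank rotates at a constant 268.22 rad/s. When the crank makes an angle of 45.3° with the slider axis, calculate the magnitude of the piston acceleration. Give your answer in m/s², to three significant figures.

ω = 268.2 rad/s
x(θ) = r cosθ + √(L² − r² sin²θ); with ω constant, a = ω²·d²x/dθ².
d²x/dθ² = −r cosθ − r²(cos2θ)/√u − r⁴ sin²2θ/(4u^{3/2}),  u = L² − r² sin²θ = 0.00501316 m².
Substituting r = 0.0159 m, L = 0.0717 m, θ = 45.3°: d²x/dθ² = -0.011192 m.
a = ω²·d²x/dθ² = (268.2)²·(-0.011192) = -805.15 m/s²;  |a| = 805.15 m/s².

805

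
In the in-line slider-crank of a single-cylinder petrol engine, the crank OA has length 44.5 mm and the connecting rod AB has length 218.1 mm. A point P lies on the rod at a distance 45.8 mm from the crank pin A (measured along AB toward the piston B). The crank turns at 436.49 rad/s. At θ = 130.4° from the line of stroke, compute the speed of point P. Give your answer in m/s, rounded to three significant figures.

ω = 436.5 rad/s.  Crank-pin speed |V_A| = rω = 19.424 m/s, perpendicular to OA.
Rod angle: sinφ = −(r/L) sinθ ⇒ φ = -8.939°; ω_rod = −rω cosθ/√(L²−r²sin²θ) = +58.431 rad/s.
V_P = V_A + ω_rod × AP, with AP = 0.0458 m along the rod.
Components: V_Px = −rω sinθ − a·ω_rod·sinφ = -14.376 m/s;  V_Py = rω cosθ + a·ω_rod·cosφ = -9.9453 m/s.
|V_P| = √(V_Px² + V_Py²) = 17.481 m/s.

17.5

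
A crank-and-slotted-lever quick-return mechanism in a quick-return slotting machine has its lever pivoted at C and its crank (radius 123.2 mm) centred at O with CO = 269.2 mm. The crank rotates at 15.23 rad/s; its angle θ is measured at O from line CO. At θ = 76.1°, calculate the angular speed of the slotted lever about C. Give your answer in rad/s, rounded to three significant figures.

3.40

ω = 15.23 rad/s
Crank pin A relative to C: A = (d + r cosθ, r sinθ); lever angle φ = atan2(r sinθ, d + r cosθ).
Differentiating tanφ: φ̇ = rω(d cosθ + r)/(d² + r² + 2dr cosθ).
d² + r² + 2dr cosθ = |CA|² = 0.103581 m²;  d cosθ + r = +0.18787 m.
|ω_lever| = |0.1232·15.23·+0.18787| / 0.103581 = 3.4032 rad/s.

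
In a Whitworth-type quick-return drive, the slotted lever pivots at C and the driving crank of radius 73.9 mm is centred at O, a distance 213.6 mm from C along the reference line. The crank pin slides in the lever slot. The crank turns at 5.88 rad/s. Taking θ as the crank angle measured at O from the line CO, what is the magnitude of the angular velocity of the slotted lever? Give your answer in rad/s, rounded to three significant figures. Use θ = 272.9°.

ω = 5.88 rad/s
Crank pin A relative to C: A = (d + r cosθ, r sinθ); lever angle φ = atan2(r sinθ, d + r cosθ).
Differentiating tanφ: φ̇ = rω(d cosθ + r)/(d² + r² + 2dr cosθ).
d² + r² + 2dr cosθ = |CA|² = 0.0526834 m²;  d cosθ + r = +0.084707 m.
|ω_lever| = |0.0739·5.88·+0.084707| / 0.0526834 = 0.69866 rad/s.

0.699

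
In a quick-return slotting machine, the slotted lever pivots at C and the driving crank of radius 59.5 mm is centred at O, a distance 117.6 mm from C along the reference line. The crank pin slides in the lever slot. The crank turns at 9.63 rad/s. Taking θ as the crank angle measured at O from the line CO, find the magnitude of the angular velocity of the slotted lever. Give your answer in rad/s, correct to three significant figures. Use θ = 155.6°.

5.90

ω = 9.63 rad/s
Crank pin A relative to C: A = (d + r cosθ, r sinθ); lever angle φ = atan2(r sinθ, d + r cosθ).
Differentiating tanφ: φ̇ = rω(d cosθ + r)/(d² + r² + 2dr cosθ).
d² + r² + 2dr cosθ = |CA|² = 0.00462554 m²;  d cosθ + r = -0.047596 m.
|ω_lever| = |0.0595·9.63·-0.047596| / 0.00462554 = 5.896 rad/s.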